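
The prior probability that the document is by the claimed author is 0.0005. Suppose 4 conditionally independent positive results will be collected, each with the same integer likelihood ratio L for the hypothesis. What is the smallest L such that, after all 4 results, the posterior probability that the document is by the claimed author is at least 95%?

Prior odds = 0.0005/0.9995 = 1/1999.
Target odds = 0.95/0.05 = 19.
Need L⁴ ≥ 19 ÷ (1/1999) = 37981.
13⁴ = 28561 < 37981 ≤ 38416 = 14⁴, so L = 14.

14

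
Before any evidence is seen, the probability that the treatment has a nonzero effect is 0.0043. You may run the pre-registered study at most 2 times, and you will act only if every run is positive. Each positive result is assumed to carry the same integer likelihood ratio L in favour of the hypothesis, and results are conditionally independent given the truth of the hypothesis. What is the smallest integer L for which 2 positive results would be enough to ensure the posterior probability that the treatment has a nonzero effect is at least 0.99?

152

Prior odds = 0.0043/0.9957 = 43/9957.
Target odds = 0.99/0.01 = 99.
Need L² ≥ 99 ÷ (43/9957) = 985743/43.
151² = 22801 < 985743/43 ≤ 23104 = 152², so L = 152.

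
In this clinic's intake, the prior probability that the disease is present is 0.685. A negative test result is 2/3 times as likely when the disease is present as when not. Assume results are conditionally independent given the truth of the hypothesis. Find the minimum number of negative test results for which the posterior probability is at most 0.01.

14

Prior odds: 0.685 ÷ 0.315 = 137/63.
Likelihood ratio per negative test result = 2/3.
Target posterior odds = 0.01/0.99 = 1/99.
Need (137/63) × (2/3)ⁿ ≤ 1/99, i.e. (2/3)ⁿ ≤ 7/1507.
(2/3)¹³ = 8192/1594323 is still above 7/1507 but (2/3)¹⁴ = 16384/4782969 is at or below it, so n = 14.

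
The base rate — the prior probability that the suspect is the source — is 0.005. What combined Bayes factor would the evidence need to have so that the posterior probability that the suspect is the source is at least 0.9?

1791

Prior odds = 0.005/0.995 = 1/199.
Target odds = 0.9/0.1 = 9.
Required Bayes factor = 9 ÷ (1/199) = 1791.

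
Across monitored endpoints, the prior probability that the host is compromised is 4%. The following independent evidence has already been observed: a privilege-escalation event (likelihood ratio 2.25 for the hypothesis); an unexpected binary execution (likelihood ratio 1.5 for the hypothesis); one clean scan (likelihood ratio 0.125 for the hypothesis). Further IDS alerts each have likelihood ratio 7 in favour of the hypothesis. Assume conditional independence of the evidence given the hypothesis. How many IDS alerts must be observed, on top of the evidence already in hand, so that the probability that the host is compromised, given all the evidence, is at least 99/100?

5

Prior odds = 0.04/0.96 = 1/24.
Combined Bayes factor of the evidence already in hand = 2.25 × 1.5 × 0.125 = 0.421875.
Odds after that evidence = (1/24) × 0.421875 = 0.017578125.
Target odds = 0.99/0.01 = 99.
Need 7ⁿ ≥ 99 ÷ 0.017578125 = 5632.
7⁴ = 2401 falls short of 5632 but 7⁵ = 16807 reaches it, so n = 5.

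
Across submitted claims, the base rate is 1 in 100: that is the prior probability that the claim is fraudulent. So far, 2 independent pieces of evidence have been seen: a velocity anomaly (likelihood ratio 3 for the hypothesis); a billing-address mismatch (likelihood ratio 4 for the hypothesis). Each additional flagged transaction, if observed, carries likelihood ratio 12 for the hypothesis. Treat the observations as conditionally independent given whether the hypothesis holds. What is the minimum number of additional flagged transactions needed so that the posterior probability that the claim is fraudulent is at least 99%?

3

Prior odds = 0.01/0.99 = 1/99.
Combined Bayes factor of the evidence already in hand = 3 × 4 = 12.
Odds after that evidence = (1/99) × 12 = 4/33.
Target odds = 0.99/0.01 = 99.
Need 12ⁿ ≥ 99 ÷ (4/33) = 816.75.
12² = 144 falls short of 816.75 but 12³ = 1728 reaches it, so n = 3.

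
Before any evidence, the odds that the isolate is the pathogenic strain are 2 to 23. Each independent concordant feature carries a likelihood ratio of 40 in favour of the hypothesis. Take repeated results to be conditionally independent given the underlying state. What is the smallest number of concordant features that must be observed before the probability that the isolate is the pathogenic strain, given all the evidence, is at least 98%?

2

Prior odds = 2/23.
Likelihood ratio per concordant feature = 40.
Target posterior odds = 0.98/0.02 = 49.
Require 40ⁿ ≥ 49 ÷ (2/23) = 563.5.
40¹ = 40 falls short of 563.5 but 40² = 1600 reaches it, so n = 2.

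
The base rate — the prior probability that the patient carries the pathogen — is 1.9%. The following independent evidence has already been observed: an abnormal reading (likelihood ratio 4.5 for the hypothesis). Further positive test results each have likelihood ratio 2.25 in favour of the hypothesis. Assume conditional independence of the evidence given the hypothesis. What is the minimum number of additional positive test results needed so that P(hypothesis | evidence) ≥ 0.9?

Prior odds = 0.019/0.981 = 19/981.
Bayes factor of the evidence already in hand = 4.5.
Odds after that evidence = (19/981) × 4.5 = 19/218.
Target odds = 0.9/0.1 = 9.
Need 2.25ⁿ ≥ 9 ÷ (19/218) = 1962/19.
2.25⁵ = 59049/1024 falls short of 1962/19 but 2.25⁶ = 531441/4096 reaches it, so n = 6.

6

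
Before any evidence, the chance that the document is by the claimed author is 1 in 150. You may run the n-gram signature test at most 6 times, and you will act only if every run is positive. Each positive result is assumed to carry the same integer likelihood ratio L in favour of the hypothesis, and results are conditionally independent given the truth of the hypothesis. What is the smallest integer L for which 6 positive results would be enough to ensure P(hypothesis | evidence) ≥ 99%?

5

Prior odds = (1/150)/(149/150) = 1/149.
Target odds = 0.99/0.01 = 99.
Need L⁶ ≥ 99 ÷ (1/149) = 14751.
4⁶ = 4096 < 14751 ≤ 15625 = 5⁶, so L = 5.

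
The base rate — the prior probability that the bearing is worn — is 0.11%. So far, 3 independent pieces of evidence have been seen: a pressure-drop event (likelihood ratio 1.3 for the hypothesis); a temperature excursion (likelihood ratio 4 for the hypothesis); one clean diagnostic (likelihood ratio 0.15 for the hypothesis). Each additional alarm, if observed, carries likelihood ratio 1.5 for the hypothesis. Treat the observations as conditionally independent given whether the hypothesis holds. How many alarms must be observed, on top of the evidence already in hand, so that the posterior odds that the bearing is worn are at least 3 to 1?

21

Prior odds = 0.0011/0.9989 = 11/9989.
Combined Bayes factor of the evidence already in hand = 1.3 × 4 × 0.15 = 0.78.
Odds after that evidence = (11/9989) × 0.78 = 429/499450.
Target odds = 3.
Need 1.5ⁿ ≥ 3 ÷ (429/499450) = 499450/143.
1.5²⁰ ≈3325.26 falls short of 499450/143 but 1.5²¹ ≈4987.89 reaches it, so n = 21.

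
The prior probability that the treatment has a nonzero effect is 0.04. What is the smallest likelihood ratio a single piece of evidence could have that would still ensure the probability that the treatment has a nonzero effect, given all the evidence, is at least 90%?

Prior odds = 0.04/0.96 = 1/24.
Target odds = 0.9/0.1 = 9.
Required Bayes factor = 9 ÷ (1/24) = 216.

216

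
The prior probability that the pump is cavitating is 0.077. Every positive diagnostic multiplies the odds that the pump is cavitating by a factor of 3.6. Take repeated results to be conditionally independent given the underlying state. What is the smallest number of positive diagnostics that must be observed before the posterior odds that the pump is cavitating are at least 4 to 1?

Prior odds: 0.077 ÷ 0.923 = 77/923.
Likelihood ratio per positive diagnostic = 3.6.
Target odds = 4.
Require 3.6ⁿ ≥ 4 ÷ (77/923) = 3692/77.
3.6³ = 46.656 falls short of 3692/77 but 3.6⁴ = 167.9616 reaches it, so n = 4.

4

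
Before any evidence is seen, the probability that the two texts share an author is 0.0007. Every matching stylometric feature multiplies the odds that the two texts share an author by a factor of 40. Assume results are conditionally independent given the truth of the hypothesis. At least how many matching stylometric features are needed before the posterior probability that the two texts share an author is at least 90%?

Prior odds = 0.0007/0.9993 = 7/9993.
Likelihood ratio per matching stylometric feature = 40.
Target odds: 0.9 ÷ 0.1 = 9.
Need (7/9993) × 40ⁿ ≥ 9, i.e. 40ⁿ ≥ 89937/7.
40² = 1600 falls short of 89937/7 but 40³ = 64000 reaches it, so n = 3.

3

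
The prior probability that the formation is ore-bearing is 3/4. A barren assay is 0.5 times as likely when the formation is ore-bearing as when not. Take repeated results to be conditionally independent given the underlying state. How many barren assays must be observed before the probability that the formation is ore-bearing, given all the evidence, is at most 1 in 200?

Prior odds: 0.75 ÷ 0.25 = 3.
Likelihood ratio per barren assay = 0.5.
Target posterior odds = 0.005/0.995 = 1/199.
Require 0.5ⁿ ≤ 1/199 ÷ 3 = 1/597.
0.5⁹ = 0.001953125 is still above 1/597 but 0.5¹⁰ = 1/1024 is at or below it, so n = 10.

10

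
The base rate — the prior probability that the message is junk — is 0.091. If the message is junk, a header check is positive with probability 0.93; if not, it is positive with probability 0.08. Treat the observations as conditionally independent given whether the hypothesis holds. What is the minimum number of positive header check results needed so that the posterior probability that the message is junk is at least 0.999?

4

Prior odds = 0.091/0.909 = 91/909.
Likelihood ratio of a positive = 0.93/0.08 = 11.625.
Target posterior odds = 0.999/0.001 = 999.
Need (91/909) × 11.625ⁿ ≥ 999, i.e. 11.625ⁿ ≥ 908091/91.
11.625³ = 804357/512 falls short of 908091/91 but 11.625⁴ = 74805201/4096 reaches it, so n = 4.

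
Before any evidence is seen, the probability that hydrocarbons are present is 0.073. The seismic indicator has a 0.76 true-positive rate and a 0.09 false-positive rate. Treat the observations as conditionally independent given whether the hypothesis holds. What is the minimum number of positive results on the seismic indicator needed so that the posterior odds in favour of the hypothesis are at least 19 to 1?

3

Prior odds = 0.073/0.927 = 73/927.
Likelihood ratio of a positive result = 0.76/0.09 = 76/9.
Target odds = 19.
Require (76/9)ⁿ ≥ 19 ÷ (73/927) = 17613/73.
(76/9)² = 5776/81 falls short of 17613/73 but (76/9)³ = 438976/729 reaches it, so n = 3.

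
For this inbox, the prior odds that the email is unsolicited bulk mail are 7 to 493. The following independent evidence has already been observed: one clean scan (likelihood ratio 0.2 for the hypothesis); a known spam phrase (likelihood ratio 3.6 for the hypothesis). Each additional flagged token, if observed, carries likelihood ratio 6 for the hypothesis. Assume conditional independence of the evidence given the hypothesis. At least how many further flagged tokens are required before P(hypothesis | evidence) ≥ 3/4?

Prior odds = 7/493.
Combined Bayes factor of the evidence already in hand = 0.2 × 3.6 = 0.72.
Odds after that evidence = (7/493) × 0.72 = 126/12325.
Target odds = 0.75/0.25 = 3.
Need 6ⁿ ≥ 3 ÷ (126/12325) = 12325/42.
6³ = 216 falls short of 12325/42 but 6⁴ = 1296 reaches it, so n = 4.

4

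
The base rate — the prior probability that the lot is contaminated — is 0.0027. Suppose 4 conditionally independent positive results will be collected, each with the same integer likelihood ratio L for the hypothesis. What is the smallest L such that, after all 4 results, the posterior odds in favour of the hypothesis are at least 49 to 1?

12

Prior odds = 0.0027/0.9973 = 27/9973.
Target odds = 49.
Need L⁴ ≥ 49 ÷ (27/9973) = 488677/27.
11⁴ = 14641 < 488677/27 ≤ 20736 = 12⁴, so L = 12.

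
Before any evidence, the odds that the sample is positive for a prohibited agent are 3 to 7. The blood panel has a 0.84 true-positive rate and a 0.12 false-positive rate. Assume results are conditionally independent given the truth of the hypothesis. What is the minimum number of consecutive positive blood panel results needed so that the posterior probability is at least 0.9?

Prior odds = 3/7.
Likelihood ratio of a positive result = 0.84/0.12 = 7.
Target odds: 0.9 ÷ 0.1 = 9.
Require 7ⁿ ≥ 9 ÷ (3/7) = 21.
7¹ = 7 falls short of 21 but 7² = 49 reaches it, so n = 2.

2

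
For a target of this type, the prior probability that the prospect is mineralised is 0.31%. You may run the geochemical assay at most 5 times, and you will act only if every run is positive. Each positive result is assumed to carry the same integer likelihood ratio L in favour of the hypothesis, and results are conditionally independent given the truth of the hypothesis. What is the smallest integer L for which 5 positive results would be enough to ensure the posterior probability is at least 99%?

8

Prior odds = 0.0031/0.9969 = 31/9969.
Target odds = 0.99/0.01 = 99.
Need L⁵ ≥ 99 ÷ (31/9969) = 986931/31.
7⁵ = 16807 < 986931/31 ≤ 32768 = 8⁵, so L = 8.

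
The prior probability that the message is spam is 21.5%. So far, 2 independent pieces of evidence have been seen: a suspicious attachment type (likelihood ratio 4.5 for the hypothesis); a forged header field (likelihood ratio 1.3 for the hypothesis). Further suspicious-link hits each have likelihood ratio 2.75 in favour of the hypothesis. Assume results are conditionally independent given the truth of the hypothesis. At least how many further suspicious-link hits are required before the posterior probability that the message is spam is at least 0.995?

5

Prior odds = 0.215/0.785 = 43/157.
Combined Bayes factor of the evidence already in hand = 4.5 × 1.3 = 5.85.
Odds after that evidence = (43/157) × 5.85 = 5031/3140.
Target odds = 0.995/0.005 = 199.
Need 2.75ⁿ ≥ 199 ÷ (5031/3140) = 624860/5031.
2.75⁴ = 57.19140625 falls short of 624860/5031 but 2.75⁵ = 161051/1024 reaches it, so n = 5.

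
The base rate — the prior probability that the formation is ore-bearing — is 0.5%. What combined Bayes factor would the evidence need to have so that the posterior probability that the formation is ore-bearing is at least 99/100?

Prior odds = 0.005/0.995 = 1/199.
Target odds = 0.99/0.01 = 99.
Required Bayes factor = 99 ÷ (1/199) = 19701.

19701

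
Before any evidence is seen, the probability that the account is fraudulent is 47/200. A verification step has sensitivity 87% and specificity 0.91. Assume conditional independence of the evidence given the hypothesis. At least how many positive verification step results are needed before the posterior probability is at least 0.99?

Prior odds: 0.235 ÷ 0.765 = 47/153.
False-positive rate = 1 − 0.91 = 0.09; likelihood ratio of a positive = 0.87/0.09 = 29/3.
Target posterior odds = 0.99/0.01 = 99.
Need (47/153) × (29/3)ⁿ ≥ 99, i.e. (29/3)ⁿ ≥ 15147/47.
(29/3)² = 841/9 falls short of 15147/47 but (29/3)³ = 24389/27 reaches it, so n = 3.

3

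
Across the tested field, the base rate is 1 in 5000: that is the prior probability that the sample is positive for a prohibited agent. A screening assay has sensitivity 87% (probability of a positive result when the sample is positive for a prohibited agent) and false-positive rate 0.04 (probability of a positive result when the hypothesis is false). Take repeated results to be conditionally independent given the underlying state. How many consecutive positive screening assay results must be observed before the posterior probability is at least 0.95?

Prior odds: 0.0002 ÷ 0.9998 = 1/4999.
Likelihood ratio of a positive result = 0.87/0.04 = 21.75.
Target odds: 0.95 ÷ 0.05 = 19.
Require 21.75ⁿ ≥ 19 ÷ (1/4999) = 94981.
21.75³ = 658503/64 falls short of 94981 but 21.75⁴ = 57289761/256 reaches it, so n = 4.

4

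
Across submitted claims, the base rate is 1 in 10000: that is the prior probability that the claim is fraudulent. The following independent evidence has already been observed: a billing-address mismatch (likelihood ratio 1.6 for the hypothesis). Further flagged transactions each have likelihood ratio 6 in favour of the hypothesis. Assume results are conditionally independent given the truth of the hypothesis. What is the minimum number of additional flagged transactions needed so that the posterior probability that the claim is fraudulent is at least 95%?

7

Prior odds = 0.0001/0.9999 = 1/9999.
Bayes factor of the evidence already in hand = 1.6.
Odds after that evidence = (1/9999) × 1.6 = 8/49995.
Target odds = 0.95/0.05 = 19.
Need 6ⁿ ≥ 19 ÷ (8/49995) = 118738.125.
6⁶ = 46656 falls short of 118738.125 but 6⁷ = 279936 reaches it, so n = 7.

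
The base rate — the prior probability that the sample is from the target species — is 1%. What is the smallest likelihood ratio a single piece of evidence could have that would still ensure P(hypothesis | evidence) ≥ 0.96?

2376

Prior odds = 0.01/0.99 = 1/99.
Target odds = 0.96/0.04 = 24.
Required Bayes factor = 24 ÷ (1/99) = 2376.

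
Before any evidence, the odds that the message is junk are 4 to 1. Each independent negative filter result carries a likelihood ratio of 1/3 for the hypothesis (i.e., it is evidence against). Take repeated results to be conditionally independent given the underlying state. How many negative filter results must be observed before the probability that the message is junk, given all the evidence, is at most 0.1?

Prior odds = 4.
Likelihood ratio per negative filter result = 1/3.
Target posterior odds = 0.1/0.9 = 1/9.
Require (1/3)ⁿ ≤ 1/9 ÷ 4 = 1/36.
(1/3)³ = 1/27 is still above 1/36 but (1/3)⁴ = 1/81 is at or below it, so n = 4.

4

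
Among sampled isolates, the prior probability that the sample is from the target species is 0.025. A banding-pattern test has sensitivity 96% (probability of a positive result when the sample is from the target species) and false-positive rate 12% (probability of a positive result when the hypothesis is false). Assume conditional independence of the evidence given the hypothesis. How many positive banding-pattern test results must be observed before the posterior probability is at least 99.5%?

5

Prior odds = 0.025/0.975 = 1/39.
Likelihood ratio of a positive result = 0.96/0.12 = 8.
Target posterior odds = 0.995/0.005 = 199.
Need (1/39) × 8ⁿ ≥ 199, i.e. 8ⁿ ≥ 7761.
8⁴ = 4096 falls short of 7761 but 8⁵ = 32768 reaches it, so n = 5.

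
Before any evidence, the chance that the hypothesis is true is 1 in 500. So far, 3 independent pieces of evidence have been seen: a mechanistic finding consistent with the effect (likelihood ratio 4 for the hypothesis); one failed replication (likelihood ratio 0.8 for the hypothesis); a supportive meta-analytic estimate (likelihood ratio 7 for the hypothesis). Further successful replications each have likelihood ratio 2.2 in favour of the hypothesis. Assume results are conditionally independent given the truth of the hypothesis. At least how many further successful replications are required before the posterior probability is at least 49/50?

9

Prior odds = 0.002/0.998 = 1/499.
Combined Bayes factor of the evidence already in hand = 4 × 0.8 × 7 = 22.4.
Odds after that evidence = (1/499) × 22.4 = 112/2495.
Target odds = 0.98/0.02 = 49.
Need 2.2ⁿ ≥ 49 ÷ (112/2495) = 1091.5625.
2.2⁸ = 214358881/390625 falls short of 1091.5625 but 2.2⁹ ≈1207.27 reaches it, so n = 9.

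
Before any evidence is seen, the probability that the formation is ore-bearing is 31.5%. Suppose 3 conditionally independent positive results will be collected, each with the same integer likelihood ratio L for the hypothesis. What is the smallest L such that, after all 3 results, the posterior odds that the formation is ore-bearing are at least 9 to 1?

3

Prior odds = 0.315/0.685 = 63/137.
Target odds = 9.
Need L³ ≥ 9 ÷ (63/137) = 137/7.
2³ = 8 < 137/7 ≤ 27 = 3³, so L = 3.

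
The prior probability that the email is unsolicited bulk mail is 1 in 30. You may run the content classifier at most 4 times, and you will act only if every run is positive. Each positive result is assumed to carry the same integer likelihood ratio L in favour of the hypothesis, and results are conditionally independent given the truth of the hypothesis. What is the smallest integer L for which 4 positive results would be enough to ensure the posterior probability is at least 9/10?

5

Prior odds = (1/30)/(29/30) = 1/29.
Target odds = 0.9/0.1 = 9.
Need L⁴ ≥ 9 ÷ (1/29) = 261.
4⁴ = 256 < 261 ≤ 625 = 5⁴, so L = 5.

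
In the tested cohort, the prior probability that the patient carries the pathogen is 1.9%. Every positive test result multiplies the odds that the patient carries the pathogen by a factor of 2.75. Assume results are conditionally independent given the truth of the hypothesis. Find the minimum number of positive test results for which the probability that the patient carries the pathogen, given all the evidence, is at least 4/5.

6

Prior odds: 0.019 ÷ 0.981 = 19/981.
Likelihood ratio per positive test result = 2.75.
Target posterior odds = 0.8/0.2 = 4.
Require 2.75ⁿ ≥ 4 ÷ (19/981) = 3924/19.
2.75⁵ = 161051/1024 falls short of 3924/19 but 2.75⁶ = 1771561/4096 reaches it, so n = 6.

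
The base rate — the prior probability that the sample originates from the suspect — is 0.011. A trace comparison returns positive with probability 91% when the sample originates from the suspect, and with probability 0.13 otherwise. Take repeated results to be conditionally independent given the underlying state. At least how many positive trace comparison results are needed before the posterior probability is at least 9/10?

Prior odds = 0.011/0.989 = 11/989.
Likelihood ratio of a positive result = 0.91/0.13 = 7.
Target posterior odds = 0.9/0.1 = 9.
Require 7ⁿ ≥ 9 ÷ (11/989) = 8901/11.
7³ = 343 falls short of 8901/11 but 7⁴ = 2401 reaches it, so n = 4.

4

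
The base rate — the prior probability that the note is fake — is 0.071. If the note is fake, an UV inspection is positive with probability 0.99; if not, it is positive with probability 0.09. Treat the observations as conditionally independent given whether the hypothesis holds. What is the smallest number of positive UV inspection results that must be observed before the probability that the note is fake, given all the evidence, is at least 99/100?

3

Prior odds: 0.071 ÷ 0.929 = 71/929.
Likelihood ratio of a positive = 0.99/0.09 = 11.
Target posterior odds = 0.99/0.01 = 99.
Require 11ⁿ ≥ 99 ÷ (71/929) = 91971/71.
11² = 121 falls short of 91971/71 but 11³ = 1331 reaches it, so n = 3.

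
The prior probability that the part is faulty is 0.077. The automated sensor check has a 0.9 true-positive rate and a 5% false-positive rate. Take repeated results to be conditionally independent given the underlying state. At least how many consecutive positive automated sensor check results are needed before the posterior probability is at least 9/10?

Prior odds = 0.077/0.923 = 77/923.
Likelihood ratio of a positive result = 0.9/0.05 = 18.
Target posterior odds = 0.9/0.1 = 9.
Require 18ⁿ ≥ 9 ÷ (77/923) = 8307/77.
18¹ = 18 falls short of 8307/77 but 18² = 324 reaches it, so n = 2.

2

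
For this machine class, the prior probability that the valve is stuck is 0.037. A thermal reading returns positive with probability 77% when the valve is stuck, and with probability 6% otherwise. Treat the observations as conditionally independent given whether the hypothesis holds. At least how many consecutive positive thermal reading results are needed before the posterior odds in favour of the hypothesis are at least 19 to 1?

3

Prior odds = 0.037/0.963 = 37/963.
Likelihood ratio of a positive result = 0.77/0.06 = 77/6.
Target odds = 19.
Require (77/6)ⁿ ≥ 19 ÷ (37/963) = 18297/37.
(77/6)² = 5929/36 falls short of 18297/37 but (77/6)³ = 456533/216 reaches it, so n = 3.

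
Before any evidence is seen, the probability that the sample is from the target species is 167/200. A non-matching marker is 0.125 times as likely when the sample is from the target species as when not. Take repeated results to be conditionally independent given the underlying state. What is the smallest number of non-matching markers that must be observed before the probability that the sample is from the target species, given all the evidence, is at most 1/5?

2

Prior odds: 0.835 ÷ 0.165 = 167/33.
Likelihood ratio per non-matching marker = 0.125.
Target posterior odds = 0.2/0.8 = 0.25.
Require 0.125ⁿ ≤ 0.25 ÷ (167/33) = 33/668.
0.125¹ = 0.125 is still above 33/668 but 0.125² = 0.015625 is at or below it, so n = 2.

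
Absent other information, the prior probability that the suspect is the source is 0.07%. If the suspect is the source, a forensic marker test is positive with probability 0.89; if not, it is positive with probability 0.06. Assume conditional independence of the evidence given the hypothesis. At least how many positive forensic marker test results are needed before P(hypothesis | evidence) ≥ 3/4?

4

Prior odds = 0.0007/0.9993 = 7/9993.
Likelihood ratio of a positive = 0.89/0.06 = 89/6.
Target odds: 0.75 ÷ 0.25 = 3.
Need (7/9993) × (89/6)ⁿ ≥ 3, i.e. (89/6)ⁿ ≥ 29979/7.
(89/6)³ = 704969/216 falls short of 29979/7 but (89/6)⁴ = 62742241/1296 reaches it, so n = 4.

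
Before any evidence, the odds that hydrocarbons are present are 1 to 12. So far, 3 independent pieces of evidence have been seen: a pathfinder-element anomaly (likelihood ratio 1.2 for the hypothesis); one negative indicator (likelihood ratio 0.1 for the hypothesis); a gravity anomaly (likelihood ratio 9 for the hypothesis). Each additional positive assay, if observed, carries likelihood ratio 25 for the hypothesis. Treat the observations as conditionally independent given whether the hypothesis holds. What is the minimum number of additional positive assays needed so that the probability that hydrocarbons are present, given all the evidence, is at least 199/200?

Prior odds = 1/12.
Combined Bayes factor of the evidence already in hand = 1.2 × 0.1 × 9 = 1.08.
Odds after that evidence = (1/12) × 1.08 = 0.09.
Target odds = 0.995/0.005 = 199.
Need 25ⁿ ≥ 199 ÷ 0.09 = 19900/9.
25² = 625 falls short of 19900/9 but 25³ = 15625 reaches it, so n = 3.

3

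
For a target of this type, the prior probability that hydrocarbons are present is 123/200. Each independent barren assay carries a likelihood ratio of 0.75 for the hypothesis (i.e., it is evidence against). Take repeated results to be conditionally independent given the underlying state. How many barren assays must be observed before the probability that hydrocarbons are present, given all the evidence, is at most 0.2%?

24

Prior odds: 0.615 ÷ 0.385 = 123/77.
Likelihood ratio per barren assay = 0.75.
Target posterior odds = 0.002/0.998 = 1/499.
Require 0.75ⁿ ≤ 1/499 ÷ (123/77) = 77/61377.
0.75²³ ≈0.00133786 is still above 77/61377 but 0.75²⁴ ≈0.00100339 is at or below it, so n = 24.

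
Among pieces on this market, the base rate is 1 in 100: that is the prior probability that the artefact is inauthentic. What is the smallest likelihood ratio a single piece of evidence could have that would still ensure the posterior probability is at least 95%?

1881

Prior odds = 0.01/0.99 = 1/99.
Target odds = 0.95/0.05 = 19.
Required Bayes factor = 19 ÷ (1/99) = 1881.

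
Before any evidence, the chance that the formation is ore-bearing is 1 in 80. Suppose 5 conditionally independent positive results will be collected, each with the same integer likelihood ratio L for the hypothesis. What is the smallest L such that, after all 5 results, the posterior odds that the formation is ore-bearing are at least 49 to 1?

6

Prior odds = 0.0125/0.9875 = 1/79.
Target odds = 49.
Need L⁵ ≥ 49 ÷ (1/79) = 3871.
5⁵ = 3125 < 3871 ≤ 7776 = 6⁵, so L = 6.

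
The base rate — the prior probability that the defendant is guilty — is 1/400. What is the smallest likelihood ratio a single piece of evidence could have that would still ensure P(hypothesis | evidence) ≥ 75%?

Prior odds = 0.0025/0.9975 = 1/399.
Target odds = 0.75/0.25 = 3.
Required Bayes factor = 3 ÷ (1/399) = 1197.

1197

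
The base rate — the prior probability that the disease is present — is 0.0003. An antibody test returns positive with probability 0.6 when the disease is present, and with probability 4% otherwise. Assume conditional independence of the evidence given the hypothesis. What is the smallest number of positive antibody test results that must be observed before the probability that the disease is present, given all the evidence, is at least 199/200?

Prior odds: 0.0003 ÷ 0.9997 = 3/9997.
Likelihood ratio of a positive result = 0.6/0.04 = 15.
Target odds: 0.995 ÷ 0.005 = 199.
Need (3/9997) × 15ⁿ ≥ 199, i.e. 15ⁿ ≥ 1989403/3.
15⁴ = 50625 falls short of 1989403/3 but 15⁵ = 759375 reaches it, so n = 5.

5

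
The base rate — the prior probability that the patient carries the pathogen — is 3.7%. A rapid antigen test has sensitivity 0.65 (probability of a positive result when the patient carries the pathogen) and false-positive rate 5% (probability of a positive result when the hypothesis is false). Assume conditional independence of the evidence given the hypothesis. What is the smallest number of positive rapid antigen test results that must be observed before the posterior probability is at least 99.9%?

Prior odds: 0.037 ÷ 0.963 = 37/963.
Likelihood ratio of a positive result = 0.65/0.05 = 13.
Target posterior odds = 0.999/0.001 = 999.
Require 13ⁿ ≥ 999 ÷ (37/963) = 26001.
13³ = 2197 falls short of 26001 but 13⁴ = 28561 reaches it, so n = 4.

4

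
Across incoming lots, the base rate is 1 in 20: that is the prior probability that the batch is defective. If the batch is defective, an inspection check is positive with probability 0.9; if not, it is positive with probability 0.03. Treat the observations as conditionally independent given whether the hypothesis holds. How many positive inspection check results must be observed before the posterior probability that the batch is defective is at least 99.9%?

Prior odds: 0.05 ÷ 0.95 = 1/19.
Likelihood ratio of a positive = 0.9/0.03 = 30.
Target odds: 0.999 ÷ 0.001 = 999.
Need (1/19) × 30ⁿ ≥ 999, i.e. 30ⁿ ≥ 18981.
30² = 900 falls short of 18981 but 30³ = 27000 reaches it, so n = 3.

3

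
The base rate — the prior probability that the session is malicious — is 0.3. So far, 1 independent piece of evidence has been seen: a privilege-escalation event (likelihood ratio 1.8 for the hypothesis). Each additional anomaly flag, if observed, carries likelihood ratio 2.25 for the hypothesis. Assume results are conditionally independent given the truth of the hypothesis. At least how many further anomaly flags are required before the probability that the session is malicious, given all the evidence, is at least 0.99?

Prior odds = 0.3/0.7 = 3/7.
Bayes factor of the evidence already in hand = 1.8.
Odds after that evidence = (3/7) × 1.8 = 27/35.
Target odds = 0.99/0.01 = 99.
Need 2.25ⁿ ≥ 99 ÷ (27/35) = 385/3.
2.25⁵ = 59049/1024 falls short of 385/3 but 2.25⁶ = 531441/4096 reaches it, so n = 6.

6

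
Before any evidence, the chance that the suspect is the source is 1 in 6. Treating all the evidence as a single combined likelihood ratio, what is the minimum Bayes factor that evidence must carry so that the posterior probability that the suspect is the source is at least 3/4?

15

Prior odds = (1/6)/(5/6) = 0.2.
Target odds = 0.75/0.25 = 3.
Required Bayes factor = 3 ÷ 0.2 = 15.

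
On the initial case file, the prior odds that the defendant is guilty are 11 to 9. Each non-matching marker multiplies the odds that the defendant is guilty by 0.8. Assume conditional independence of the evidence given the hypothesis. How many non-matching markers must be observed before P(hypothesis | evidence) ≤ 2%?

Prior odds = 11/9.
Likelihood ratio per non-matching marker = 0.8.
Target odds: 0.02 ÷ 0.98 = 1/49.
Require 0.8ⁿ ≤ 1/49 ÷ (11/9) = 9/539.
0.8¹⁸ ≈0.0180144 is still above 9/539 but 0.8¹⁹ ≈0.0144115 is at or below it, so n = 19.

19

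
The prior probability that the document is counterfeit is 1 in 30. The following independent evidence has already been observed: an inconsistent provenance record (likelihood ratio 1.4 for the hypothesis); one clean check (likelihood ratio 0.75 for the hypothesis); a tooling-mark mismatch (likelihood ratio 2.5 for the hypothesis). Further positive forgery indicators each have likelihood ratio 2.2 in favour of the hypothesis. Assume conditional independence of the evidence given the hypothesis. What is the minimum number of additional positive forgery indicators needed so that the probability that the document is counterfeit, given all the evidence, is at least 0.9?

Prior odds = (1/30)/(29/30) = 1/29.
Combined Bayes factor of the evidence already in hand = 1.4 × 0.75 × 2.5 = 2.625.
Odds after that evidence = (1/29) × 2.625 = 21/232.
Target odds = 0.9/0.1 = 9.
Need 2.2ⁿ ≥ 9 ÷ (21/232) = 696/7.
2.2⁵ = 51.53632 falls short of 696/7 but 2.2⁶ = 1771561/15625 reaches it, so n = 6.

6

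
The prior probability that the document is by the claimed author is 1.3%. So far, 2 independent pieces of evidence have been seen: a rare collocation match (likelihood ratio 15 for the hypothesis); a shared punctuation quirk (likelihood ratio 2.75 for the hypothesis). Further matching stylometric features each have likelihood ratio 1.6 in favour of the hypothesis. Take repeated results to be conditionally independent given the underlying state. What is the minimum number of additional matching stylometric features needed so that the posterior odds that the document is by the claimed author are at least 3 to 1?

4

Prior odds = 0.013/0.987 = 13/987.
Combined Bayes factor of the evidence already in hand = 15 × 2.75 = 41.25.
Odds after that evidence = (13/987) × 41.25 = 715/1316.
Target odds = 3.
Need 1.6ⁿ ≥ 3 ÷ (715/1316) = 3948/715.
1.6³ = 4.096 falls short of 3948/715 but 1.6⁴ = 6.5536 reaches it, so n = 4.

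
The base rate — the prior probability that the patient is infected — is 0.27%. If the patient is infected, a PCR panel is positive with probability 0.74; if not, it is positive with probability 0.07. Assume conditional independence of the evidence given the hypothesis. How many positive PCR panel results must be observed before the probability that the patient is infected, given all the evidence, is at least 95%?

Prior odds: 0.0027 ÷ 0.9973 = 27/9973.
Likelihood ratio of a positive = 0.74/0.07 = 74/7.
Target posterior odds = 0.95/0.05 = 19.
Need (27/9973) × (74/7)ⁿ ≥ 19, i.e. (74/7)ⁿ ≥ 189487/27.
(74/7)³ = 405224/343 falls short of 189487/27 but (74/7)⁴ = 29986576/2401 reaches it, so n = 4.

4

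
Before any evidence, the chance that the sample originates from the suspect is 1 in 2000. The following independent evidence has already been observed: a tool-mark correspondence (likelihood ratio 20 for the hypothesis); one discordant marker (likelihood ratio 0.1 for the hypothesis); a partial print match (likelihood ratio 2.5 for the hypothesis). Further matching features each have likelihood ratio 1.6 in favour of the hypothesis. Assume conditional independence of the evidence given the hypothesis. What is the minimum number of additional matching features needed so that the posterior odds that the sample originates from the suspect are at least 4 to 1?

16

Prior odds = 0.0005/0.9995 = 1/1999.
Combined Bayes factor of the evidence already in hand = 20 × 0.1 × 2.5 = 5.
Odds after that evidence = (1/1999) × 5 = 5/1999.
Target odds = 4.
Need 1.6ⁿ ≥ 4 ÷ (5/1999) = 1599.2.
1.6¹⁵ ≈1152.92 falls short of 1599.2 but 1.6¹⁶ ≈1844.67 reaches it, so n = 16.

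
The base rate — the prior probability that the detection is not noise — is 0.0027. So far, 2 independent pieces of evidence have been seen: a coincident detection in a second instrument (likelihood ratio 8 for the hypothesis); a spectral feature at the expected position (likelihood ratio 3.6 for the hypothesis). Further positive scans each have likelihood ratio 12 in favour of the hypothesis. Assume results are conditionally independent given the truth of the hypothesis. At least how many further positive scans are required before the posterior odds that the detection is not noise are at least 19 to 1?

Prior odds = 0.0027/0.9973 = 27/9973.
Combined Bayes factor of the evidence already in hand = 8 × 3.6 = 28.8.
Odds after that evidence = (27/9973) × 28.8 = 3888/49865.
Target odds = 19.
Need 12ⁿ ≥ 19 ÷ (3888/49865) = 947435/3888.
12² = 144 falls short of 947435/3888 but 12³ = 1728 reaches it, so n = 3.

3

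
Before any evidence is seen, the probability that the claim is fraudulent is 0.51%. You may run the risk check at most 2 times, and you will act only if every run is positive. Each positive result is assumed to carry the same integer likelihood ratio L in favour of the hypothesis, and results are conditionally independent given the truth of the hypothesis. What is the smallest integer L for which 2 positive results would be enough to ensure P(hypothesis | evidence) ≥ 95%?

61

Prior odds = 0.0051/0.9949 = 51/9949.
Target odds = 0.95/0.05 = 19.
Need L² ≥ 19 ÷ (51/9949) = 189031/51.
60² = 3600 < 189031/51 ≤ 3721 = 61², so L = 61.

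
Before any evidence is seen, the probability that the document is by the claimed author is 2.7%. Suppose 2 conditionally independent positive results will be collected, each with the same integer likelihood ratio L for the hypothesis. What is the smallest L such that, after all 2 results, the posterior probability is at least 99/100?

60

Prior odds = 0.027/0.973 = 27/973.
Target odds = 0.99/0.01 = 99.
Need L² ≥ 99 ÷ (27/973) = 10703/3.
59² = 3481 < 10703/3 ≤ 3600 = 60², so L = 60.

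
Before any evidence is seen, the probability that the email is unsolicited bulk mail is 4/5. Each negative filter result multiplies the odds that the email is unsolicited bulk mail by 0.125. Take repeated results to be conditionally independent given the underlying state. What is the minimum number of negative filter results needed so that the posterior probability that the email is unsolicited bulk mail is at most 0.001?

4

Prior odds: 0.8 ÷ 0.2 = 4.
Likelihood ratio per negative filter result = 0.125.
Target odds: 0.001 ÷ 0.999 = 1/999.
Require 0.125ⁿ ≤ 1/999 ÷ 4 = 1/3996.
0.125³ = 0.001953125 is still above 1/3996 but 0.125⁴ = 1/4096 is at or below it, so n = 4.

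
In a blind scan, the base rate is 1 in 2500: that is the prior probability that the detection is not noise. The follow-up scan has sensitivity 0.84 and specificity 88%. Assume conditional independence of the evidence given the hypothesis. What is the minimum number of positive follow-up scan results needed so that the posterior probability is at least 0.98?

Prior odds = 0.0004/0.9996 = 1/2499.
False-positive rate = 1 − 0.88 = 0.12; likelihood ratio of a positive = 0.84/0.12 = 7.
Target odds: 0.98 ÷ 0.02 = 49.
Need (1/2499) × 7ⁿ ≥ 49, i.e. 7ⁿ ≥ 122451.
7⁶ = 117649 falls short of 122451 but 7⁷ = 823543 reaches it, so n = 7.

7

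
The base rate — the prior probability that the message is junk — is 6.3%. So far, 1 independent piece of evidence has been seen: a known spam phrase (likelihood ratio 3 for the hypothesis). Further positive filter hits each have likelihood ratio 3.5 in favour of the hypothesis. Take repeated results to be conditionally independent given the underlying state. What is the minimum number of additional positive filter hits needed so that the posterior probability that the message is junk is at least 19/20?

4

Prior odds = 0.063/0.937 = 63/937.
Bayes factor of the evidence already in hand = 3.
Odds after that evidence = (63/937) × 3 = 189/937.
Target odds = 0.95/0.05 = 19.
Need 3.5ⁿ ≥ 19 ÷ (189/937) = 17803/189.
3.5³ = 42.875 falls short of 17803/189 but 3.5⁴ = 150.0625 reaches it, so n = 4.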